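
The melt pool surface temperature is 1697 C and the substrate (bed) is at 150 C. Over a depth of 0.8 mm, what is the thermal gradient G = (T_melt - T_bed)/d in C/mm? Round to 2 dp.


G = (1697-150)/0.8 = 1933.75 C/mm


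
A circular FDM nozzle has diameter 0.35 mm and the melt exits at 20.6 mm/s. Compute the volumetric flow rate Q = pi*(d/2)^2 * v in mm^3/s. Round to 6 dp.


A = pi*(0.35/2)^2 = 0.09621128 mm^2
Q = 0.09621128 * 20.6 = 1.981952 mm^3/s


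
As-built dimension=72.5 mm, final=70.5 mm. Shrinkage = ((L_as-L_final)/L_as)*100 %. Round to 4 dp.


Shrinkage = ((72.5-70.5)/72.5)*100 = 2.7586 %


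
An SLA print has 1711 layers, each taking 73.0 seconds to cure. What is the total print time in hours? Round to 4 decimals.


t = 1711 * 73.0 / 3600 = 34.6953 hrs


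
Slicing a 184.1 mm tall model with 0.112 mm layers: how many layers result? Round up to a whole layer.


Layers = ceil(184.1/0.112) = 1644


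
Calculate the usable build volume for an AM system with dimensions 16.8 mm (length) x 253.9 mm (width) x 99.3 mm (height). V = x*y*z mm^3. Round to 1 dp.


V = 16.8 * 253.9 * 99.3 = 423566.1 mm^3


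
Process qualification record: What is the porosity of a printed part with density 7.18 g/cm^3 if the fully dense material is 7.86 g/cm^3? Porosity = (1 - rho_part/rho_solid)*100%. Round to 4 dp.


Porosity = (1-7.18/7.86)*100 = 8.6514 %


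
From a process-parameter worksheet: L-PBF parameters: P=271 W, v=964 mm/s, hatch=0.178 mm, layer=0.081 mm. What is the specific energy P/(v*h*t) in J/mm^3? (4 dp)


Build rate = 964 * 0.178 * 0.081 = 13.898952 mm^3/s
SE = 271 / 13.898952 = 19.4979 J/mm^3


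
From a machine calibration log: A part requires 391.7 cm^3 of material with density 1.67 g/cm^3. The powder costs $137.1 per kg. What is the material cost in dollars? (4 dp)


Mass = 391.7*1.67/1000 = 0.654139 kg
Cost = 0.654139 * 137.1 = 89.6825 $


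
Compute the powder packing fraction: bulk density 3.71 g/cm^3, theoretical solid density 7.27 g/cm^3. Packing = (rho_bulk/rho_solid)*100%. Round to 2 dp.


Packing = (3.71/7.27)*100 = 51.03 %


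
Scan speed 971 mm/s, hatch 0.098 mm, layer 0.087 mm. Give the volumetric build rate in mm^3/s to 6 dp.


Rate = 971 * 0.098 * 0.087 = 8.278746 mm^3/s


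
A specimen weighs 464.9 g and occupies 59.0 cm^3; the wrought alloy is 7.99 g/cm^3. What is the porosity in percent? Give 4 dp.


rho_part = 464.9 / 59.0 = 7.87966102 g/cm^3
Porosity = (1 - 7.87966102/7.99)*100 = 1.381 %


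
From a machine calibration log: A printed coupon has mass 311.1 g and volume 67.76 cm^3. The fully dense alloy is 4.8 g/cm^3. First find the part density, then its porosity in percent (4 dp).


rho_part = 311.1 / 67.76 = 4.59120425 g/cm^3
Porosity = (1 - 4.59120425/4.8)*100 = 4.3499 %


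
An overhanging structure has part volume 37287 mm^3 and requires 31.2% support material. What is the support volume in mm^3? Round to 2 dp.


V_support = 37287 * 0.312 = 11633.54 mm^3


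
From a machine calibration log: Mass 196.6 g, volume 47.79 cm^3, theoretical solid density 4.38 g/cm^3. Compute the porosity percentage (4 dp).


rho_part = 196.6 / 47.79 = 4.11383135 g/cm^3
Porosity = (1 - 4.11383135/4.38)*100 = 6.0769 %


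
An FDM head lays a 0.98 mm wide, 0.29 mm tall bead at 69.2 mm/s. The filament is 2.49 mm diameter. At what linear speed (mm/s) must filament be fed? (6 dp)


Q = 0.98 * 0.29 * 69.2 = 19.66664 mm^3/s
A_fil = pi*(2.49/2)^2 = 4.86954715 mm^2
v_feed = 19.66664 / 4.86954715 = 4.0387 mm/s


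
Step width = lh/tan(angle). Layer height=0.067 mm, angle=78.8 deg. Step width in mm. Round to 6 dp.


step = 0.067 / tan(78.8) = 0.013266 mm


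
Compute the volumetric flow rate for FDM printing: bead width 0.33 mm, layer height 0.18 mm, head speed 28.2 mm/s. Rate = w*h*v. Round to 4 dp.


Rate = 0.33 * 0.18 * 28.2 = 1.6751 mm^3/s


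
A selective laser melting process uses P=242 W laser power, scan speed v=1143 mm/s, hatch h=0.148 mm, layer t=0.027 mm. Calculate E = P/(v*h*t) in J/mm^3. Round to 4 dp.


E = 242 / (1143*0.148*0.027) = 52.9839 J/mm^3


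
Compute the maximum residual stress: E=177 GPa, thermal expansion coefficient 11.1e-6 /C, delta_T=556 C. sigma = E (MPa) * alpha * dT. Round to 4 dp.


sigma = 177*1000 * 11.1e-6 * 556 = 1092.3732 MPa


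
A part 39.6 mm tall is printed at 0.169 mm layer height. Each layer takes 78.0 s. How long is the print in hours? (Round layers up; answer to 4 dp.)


Layers = ceil(39.6/0.169) = 235
t = 235 * 78.0 / 3600 = 5.0917 hrs


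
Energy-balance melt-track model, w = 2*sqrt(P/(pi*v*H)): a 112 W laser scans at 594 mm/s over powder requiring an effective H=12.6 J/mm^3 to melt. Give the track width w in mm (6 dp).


w = 2*sqrt(112/(pi*594*12.6)) = 0.138034 mm


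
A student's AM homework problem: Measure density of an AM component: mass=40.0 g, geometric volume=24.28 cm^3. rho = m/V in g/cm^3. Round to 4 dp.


rho = 40.0 / 24.28 = 1.6474 g/cm^3


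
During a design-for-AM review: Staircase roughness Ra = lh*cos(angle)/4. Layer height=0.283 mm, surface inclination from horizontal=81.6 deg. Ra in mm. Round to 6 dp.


Ra = 0.283 * cos(81.6) / 4 = 0.010335 mm


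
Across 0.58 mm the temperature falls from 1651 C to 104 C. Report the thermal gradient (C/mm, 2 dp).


G = (1651-104)/0.58 = 2667.24 C/mm


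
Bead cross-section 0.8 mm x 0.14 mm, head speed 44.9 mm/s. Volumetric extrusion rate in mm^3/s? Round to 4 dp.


Rate = 0.8 * 0.14 * 44.9 = 5.0288 mm^3/s


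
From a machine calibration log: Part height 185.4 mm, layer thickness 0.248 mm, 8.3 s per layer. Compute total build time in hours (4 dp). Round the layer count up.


Layers = ceil(185.4/0.248) = 748
t = 748 * 8.3 / 3600 = 1.7246 hrs


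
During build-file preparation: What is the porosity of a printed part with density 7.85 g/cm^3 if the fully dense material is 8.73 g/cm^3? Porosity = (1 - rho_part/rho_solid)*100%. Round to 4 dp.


Porosity = (1-7.85/8.73)*100 = 10.0802 %


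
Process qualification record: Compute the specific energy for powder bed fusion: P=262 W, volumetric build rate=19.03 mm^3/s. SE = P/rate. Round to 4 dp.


SE = 262 / 19.03 = 13.7677 J/mm^3


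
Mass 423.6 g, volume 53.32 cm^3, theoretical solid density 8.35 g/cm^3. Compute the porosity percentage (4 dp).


rho_part = 423.6 / 53.32 = 7.94448612 g/cm^3
Porosity = (1 - 7.94448612/8.35)*100 = 4.8565 %


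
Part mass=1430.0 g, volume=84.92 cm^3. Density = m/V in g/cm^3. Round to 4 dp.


rho = 1430.0 / 84.92 = 16.8394 g/cm^3


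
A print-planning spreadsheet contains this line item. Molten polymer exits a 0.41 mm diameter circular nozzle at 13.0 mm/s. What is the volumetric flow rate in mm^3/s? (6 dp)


A = pi*(0.41/2)^2 = 0.13202543 mm^2
Q = 0.13202543 * 13.0 = 1.716331 mm^3/s


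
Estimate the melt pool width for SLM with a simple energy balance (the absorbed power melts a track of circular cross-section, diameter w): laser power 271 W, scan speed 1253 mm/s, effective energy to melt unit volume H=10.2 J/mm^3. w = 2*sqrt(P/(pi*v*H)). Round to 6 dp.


w = 2*sqrt(271/(pi*1253*10.2)) = 0.16431 mm


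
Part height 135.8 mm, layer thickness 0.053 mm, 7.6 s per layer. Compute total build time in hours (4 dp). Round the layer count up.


Layers = ceil(135.8/0.053) = 2563
t = 2563 * 7.6 / 3600 = 5.4108 hrs


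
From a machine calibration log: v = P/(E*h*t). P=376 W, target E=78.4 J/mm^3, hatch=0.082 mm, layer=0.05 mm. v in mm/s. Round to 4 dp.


v = 376 / (78.4*0.082*0.05) = 1169.7362 mm/s


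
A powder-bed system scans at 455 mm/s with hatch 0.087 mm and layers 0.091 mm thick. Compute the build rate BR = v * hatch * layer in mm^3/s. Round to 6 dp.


Rate = 455 * 0.087 * 0.091 = 3.602235 mm^3/s


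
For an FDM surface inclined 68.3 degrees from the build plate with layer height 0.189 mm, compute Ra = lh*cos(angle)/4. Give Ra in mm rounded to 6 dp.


Ra = 0.189 * cos(68.3) / 4 = 0.017471 mm


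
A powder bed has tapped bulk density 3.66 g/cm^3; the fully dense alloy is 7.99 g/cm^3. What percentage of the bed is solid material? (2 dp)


Packing = (3.66/7.99)*100 = 45.81 %


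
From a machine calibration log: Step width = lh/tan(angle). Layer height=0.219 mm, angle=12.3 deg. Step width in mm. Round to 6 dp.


step = 0.219 / tan(12.3) = 1.004425 mm


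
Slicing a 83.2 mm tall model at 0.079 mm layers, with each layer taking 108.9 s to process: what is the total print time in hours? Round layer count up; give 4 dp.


Layers = ceil(83.2/0.079) = 1054
t = 1054 * 108.9 / 3600 = 31.8835 hrs


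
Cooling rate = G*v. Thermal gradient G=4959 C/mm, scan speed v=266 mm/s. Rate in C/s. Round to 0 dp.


CR = 4959 * 266 = 1319094 C/s


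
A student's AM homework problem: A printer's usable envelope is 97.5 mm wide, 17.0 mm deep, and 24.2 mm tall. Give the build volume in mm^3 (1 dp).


V = 97.5 * 17.0 * 24.2 = 40111.5 mm^3


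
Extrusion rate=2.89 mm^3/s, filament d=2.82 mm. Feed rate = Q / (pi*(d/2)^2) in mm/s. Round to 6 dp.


A = pi*(2.82/2)^2 = 6.2458
v = 2.89 / 6.2458 = 0.462711 mm/s


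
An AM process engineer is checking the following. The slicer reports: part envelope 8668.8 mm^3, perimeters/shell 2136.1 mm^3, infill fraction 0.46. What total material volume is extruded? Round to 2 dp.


V_infill = (8668.8 - 2136.1) * 0.46 = 3005.04
V_total = 2136.1 + 3005.04 = 5141.14 mm^3


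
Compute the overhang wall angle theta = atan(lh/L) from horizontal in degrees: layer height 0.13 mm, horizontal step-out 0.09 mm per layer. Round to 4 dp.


angle = atan(0.13/0.09) = 55.3048 degrees


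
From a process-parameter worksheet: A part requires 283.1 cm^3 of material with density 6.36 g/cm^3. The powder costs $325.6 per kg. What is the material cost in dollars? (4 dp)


Mass = 283.1*6.36/1000 = 1.800516 kg
Cost = 1.800516 * 325.6 = 586.248 $


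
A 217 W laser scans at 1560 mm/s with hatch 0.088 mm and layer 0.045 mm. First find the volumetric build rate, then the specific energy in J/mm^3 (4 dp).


Build rate = 1560 * 0.088 * 0.045 = 6.1776 mm^3/s
SE = 217 / 6.1776 = 35.1269 J/mm^3


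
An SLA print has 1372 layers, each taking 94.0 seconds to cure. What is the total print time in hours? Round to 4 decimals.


t = 1372 * 94.0 / 3600 = 35.8244 hrs


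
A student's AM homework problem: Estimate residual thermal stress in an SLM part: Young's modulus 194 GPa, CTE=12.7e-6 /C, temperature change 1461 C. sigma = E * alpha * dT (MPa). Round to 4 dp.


sigma = 194*1000 * 12.7e-6 * 1461 = 3599.6118 MPa


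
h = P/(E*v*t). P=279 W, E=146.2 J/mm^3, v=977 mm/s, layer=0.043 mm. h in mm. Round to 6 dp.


h = 279 / (146.2*977*0.043) = 0.045425 mm


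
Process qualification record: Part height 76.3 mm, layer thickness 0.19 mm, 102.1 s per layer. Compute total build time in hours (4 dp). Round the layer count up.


Layers = ceil(76.3/0.19) = 402
t = 402 * 102.1 / 3600 = 11.4012 hrs


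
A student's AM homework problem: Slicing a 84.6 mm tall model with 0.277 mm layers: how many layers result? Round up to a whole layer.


Layers = ceil(84.6/0.277) = 306


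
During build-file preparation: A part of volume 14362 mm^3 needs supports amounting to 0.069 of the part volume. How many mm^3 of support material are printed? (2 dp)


V_support = 14362 * 0.069 = 990.98 mm^3


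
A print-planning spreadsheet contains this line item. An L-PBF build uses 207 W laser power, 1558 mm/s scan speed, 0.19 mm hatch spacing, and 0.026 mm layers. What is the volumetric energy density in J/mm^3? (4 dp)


E = 207 / (1558*0.19*0.026) = 26.8953 J/mm^3


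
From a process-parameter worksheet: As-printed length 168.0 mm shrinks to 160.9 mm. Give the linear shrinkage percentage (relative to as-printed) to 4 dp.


Shrinkage = ((168.0-160.9)/168.0)*100 = 4.2262 %


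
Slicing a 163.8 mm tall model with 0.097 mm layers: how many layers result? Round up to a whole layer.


Layers = ceil(163.8/0.097) = 1689


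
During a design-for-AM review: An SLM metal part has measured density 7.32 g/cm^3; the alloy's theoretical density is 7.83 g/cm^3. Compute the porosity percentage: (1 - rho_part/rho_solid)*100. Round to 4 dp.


Porosity = (1-7.32/7.83)*100 = 6.5134 %


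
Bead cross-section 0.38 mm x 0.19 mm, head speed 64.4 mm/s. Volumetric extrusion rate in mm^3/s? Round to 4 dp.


Rate = 0.38 * 0.19 * 64.4 = 4.6497 mm^3/s


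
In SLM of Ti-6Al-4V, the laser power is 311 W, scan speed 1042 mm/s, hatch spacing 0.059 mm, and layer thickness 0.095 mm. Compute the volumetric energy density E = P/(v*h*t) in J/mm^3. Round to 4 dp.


E = 311 / (1042*0.059*0.095) = 53.2497 J/mm^3


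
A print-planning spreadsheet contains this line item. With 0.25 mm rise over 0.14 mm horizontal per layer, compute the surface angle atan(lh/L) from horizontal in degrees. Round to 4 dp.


angle = atan(0.25/0.14) = 60.7512 degrees


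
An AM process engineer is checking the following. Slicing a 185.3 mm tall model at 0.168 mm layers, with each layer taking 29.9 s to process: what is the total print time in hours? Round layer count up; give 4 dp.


Layers = ceil(185.3/0.168) = 1103
t = 1103 * 29.9 / 3600 = 9.161 hrs


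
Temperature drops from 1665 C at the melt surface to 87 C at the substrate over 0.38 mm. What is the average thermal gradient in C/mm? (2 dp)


G = (1665-87)/0.38 = 4152.63 C/mm


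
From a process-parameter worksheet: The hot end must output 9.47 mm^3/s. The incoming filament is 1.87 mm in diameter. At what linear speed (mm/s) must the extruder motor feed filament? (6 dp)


A = pi*(1.87/2)^2 = 2.746459
v = 9.47 / 2.746459 = 3.448076 mm/s


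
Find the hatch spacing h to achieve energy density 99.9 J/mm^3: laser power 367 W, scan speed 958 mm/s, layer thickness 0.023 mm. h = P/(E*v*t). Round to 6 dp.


h = 367 / (99.9*958*0.023) = 0.166727 mm


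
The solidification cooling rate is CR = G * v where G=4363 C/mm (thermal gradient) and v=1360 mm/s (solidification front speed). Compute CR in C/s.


CR = 4363 * 1360 = 5933680 C/s


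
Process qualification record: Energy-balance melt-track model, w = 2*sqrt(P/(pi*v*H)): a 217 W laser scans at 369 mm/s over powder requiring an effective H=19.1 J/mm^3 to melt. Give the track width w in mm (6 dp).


w = 2*sqrt(217/(pi*369*19.1)) = 0.197995 mm


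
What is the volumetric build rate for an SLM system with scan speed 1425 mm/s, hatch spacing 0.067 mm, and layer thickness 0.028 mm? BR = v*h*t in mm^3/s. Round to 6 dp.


Rate = 1425 * 0.067 * 0.028 = 2.6733 mm^3/s


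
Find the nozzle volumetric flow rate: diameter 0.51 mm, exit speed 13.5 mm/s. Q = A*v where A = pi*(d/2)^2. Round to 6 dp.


A = pi*(0.51/2)^2 = 0.20428206 mm^2
Q = 0.20428206 * 13.5 = 2.757808 mm^3/s


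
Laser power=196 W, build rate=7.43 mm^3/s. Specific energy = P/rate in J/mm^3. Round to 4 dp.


SE = 196 / 7.43 = 26.3795 J/mm^3


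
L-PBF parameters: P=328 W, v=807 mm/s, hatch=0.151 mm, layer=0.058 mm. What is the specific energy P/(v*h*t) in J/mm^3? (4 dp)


Build rate = 807 * 0.151 * 0.058 = 7.067706 mm^3/s
SE = 328 / 7.067706 = 46.4083 J/mm^3


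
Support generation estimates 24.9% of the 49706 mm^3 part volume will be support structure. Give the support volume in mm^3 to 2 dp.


V_support = 49706 * 0.249 = 12376.79 mm^3


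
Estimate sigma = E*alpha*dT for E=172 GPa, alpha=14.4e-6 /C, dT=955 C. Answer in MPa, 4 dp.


sigma = 172*1000 * 14.4e-6 * 955 = 2365.344 MPa


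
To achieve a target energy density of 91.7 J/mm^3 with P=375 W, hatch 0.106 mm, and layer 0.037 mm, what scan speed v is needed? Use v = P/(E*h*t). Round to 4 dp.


v = 375 / (91.7*0.106*0.037) = 1042.6879 mm/s


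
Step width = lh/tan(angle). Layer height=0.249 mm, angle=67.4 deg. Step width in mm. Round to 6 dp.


step = 0.249 / tan(67.4) = 0.103649 mm


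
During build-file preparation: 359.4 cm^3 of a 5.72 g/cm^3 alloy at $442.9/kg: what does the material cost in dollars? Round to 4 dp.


Mass = 359.4*5.72/1000 = 2.055768 kg
Cost = 2.055768 * 442.9 = 910.4996 $


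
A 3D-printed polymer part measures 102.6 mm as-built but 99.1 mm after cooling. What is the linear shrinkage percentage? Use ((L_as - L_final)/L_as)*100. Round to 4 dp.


Shrinkage = ((102.6-99.1)/102.6)*100 = 3.4113 %


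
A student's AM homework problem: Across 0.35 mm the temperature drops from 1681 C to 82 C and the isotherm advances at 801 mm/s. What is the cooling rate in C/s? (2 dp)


G = (1681-82)/0.35 = 4568.57142857 C/mm
CR = 4568.57142857 * 801 = 3659425.71 C/s


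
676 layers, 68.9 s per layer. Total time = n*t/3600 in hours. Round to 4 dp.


t = 676 * 68.9 / 3600 = 12.9379 hrs


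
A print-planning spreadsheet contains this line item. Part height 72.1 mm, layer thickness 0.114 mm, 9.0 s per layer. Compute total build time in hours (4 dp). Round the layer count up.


Layers = ceil(72.1/0.114) = 633
t = 633 * 9.0 / 3600 = 1.5825 hrs


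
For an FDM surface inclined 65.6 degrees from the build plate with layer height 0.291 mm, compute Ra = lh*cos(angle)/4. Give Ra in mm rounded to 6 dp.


Ra = 0.291 * cos(65.6) / 4 = 0.030053 mm


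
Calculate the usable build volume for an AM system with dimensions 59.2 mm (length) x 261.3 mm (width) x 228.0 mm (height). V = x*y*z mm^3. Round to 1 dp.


V = 59.2 * 261.3 * 228.0 = 3526922.9 mm^3


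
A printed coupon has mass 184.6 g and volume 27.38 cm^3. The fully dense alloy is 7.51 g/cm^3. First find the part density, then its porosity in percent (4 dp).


rho_part = 184.6 / 27.38 = 6.74214755 g/cm^3
Porosity = (1 - 6.74214755/7.51)*100 = 10.2244 %


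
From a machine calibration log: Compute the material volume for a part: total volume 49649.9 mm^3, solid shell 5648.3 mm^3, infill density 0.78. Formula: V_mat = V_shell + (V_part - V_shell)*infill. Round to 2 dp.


V_infill = (49649.9 - 5648.3) * 0.78 = 34321.25
V_total = 5648.3 + 34321.25 = 39969.55 mm^3


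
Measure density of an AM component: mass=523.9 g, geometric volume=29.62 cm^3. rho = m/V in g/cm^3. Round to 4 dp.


rho = 523.9 / 29.62 = 17.6874 g/cm^3


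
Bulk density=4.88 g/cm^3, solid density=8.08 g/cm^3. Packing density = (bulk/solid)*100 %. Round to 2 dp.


Packing = (4.88/8.08)*100 = 60.4 %


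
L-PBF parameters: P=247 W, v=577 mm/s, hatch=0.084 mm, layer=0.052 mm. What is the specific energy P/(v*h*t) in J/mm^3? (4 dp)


Build rate = 577 * 0.084 * 0.052 = 2.520336 mm^3/s
SE = 247 / 2.520336 = 98.0028 J/mm^3


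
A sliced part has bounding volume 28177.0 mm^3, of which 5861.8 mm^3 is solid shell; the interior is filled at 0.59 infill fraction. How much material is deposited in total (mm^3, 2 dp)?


V_infill = (28177.0 - 5861.8) * 0.59 = 13165.97
V_total = 5861.8 + 13165.97 = 19027.77 mm^3


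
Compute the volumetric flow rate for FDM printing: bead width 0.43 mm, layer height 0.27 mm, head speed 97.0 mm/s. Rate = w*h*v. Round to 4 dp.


Rate = 0.43 * 0.27 * 97.0 = 11.2617 mm^3/s


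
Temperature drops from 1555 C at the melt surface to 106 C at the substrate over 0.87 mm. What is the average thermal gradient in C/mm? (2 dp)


G = (1555-106)/0.87 = 1665.52 C/mm


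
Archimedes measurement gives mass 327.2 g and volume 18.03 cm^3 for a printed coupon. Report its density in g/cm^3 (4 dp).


rho = 327.2 / 18.03 = 18.1475 g/cm^3


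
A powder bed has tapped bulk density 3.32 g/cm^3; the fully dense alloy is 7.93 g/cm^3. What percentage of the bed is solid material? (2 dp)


Packing = (3.32/7.93)*100 = 41.87 %


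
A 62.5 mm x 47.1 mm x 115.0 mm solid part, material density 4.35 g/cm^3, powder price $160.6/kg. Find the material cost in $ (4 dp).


V = 62.5 * 47.1 * 115.0 = 338531.25 mm^3 = 338.53125 cm^3
Mass = 338.53125 * 4.35 / 1000 = 1.47261094 kg
Cost = 1.47261094 * 160.6 = 236.5013 $


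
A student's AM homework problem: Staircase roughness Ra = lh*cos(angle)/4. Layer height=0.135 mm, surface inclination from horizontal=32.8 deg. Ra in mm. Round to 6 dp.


Ra = 0.135 * cos(32.8) / 4 = 0.028369 mm


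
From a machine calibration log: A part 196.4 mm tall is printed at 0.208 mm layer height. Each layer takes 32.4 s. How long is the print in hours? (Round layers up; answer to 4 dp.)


Layers = ceil(196.4/0.208) = 945
t = 945 * 32.4 / 3600 = 8.505 hrs


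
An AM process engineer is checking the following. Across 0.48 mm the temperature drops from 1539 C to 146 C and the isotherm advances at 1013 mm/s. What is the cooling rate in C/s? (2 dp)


G = (1539-146)/0.48 = 2902.08333333 C/mm
CR = 2902.08333333 * 1013 = 2939810.42 C/s


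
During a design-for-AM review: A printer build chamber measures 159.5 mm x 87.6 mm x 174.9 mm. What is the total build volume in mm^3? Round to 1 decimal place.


V = 159.5 * 87.6 * 174.9 = 2443737.8 mm^3


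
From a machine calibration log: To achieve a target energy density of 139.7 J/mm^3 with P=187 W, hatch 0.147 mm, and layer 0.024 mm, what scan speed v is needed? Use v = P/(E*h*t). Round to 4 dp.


v = 187 / (139.7*0.147*0.024) = 379.4169 mm/s


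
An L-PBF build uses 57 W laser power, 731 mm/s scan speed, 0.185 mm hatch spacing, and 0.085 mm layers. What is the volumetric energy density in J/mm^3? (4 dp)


E = 57 / (731*0.185*0.085) = 4.9587 J/mm^3


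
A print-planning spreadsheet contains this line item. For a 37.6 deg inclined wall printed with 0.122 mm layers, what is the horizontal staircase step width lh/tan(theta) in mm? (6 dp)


step = 0.122 / tan(37.6) = 0.15842 mm


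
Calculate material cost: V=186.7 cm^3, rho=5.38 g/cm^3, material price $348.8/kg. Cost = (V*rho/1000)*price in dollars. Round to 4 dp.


Mass = 186.7*5.38/1000 = 1.004446 kg
Cost = 1.004446 * 348.8 = 350.3508 $


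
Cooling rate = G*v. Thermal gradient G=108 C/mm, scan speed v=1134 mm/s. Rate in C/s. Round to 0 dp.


CR = 108 * 1134 = 122472 C/s


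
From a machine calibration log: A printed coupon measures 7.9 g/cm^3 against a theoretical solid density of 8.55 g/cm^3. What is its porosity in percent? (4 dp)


Porosity = (1-7.9/8.55)*100 = 7.6023 %


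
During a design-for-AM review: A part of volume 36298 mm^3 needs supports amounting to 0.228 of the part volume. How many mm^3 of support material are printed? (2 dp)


V_support = 36298 * 0.228 = 8275.94 mm^3


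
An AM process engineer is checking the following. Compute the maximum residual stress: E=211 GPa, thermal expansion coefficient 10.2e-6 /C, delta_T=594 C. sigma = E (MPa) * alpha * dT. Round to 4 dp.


sigma = 211*1000 * 10.2e-6 * 594 = 1278.4068 MPa


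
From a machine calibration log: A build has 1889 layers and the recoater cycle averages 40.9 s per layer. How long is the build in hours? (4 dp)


t = 1889 * 40.9 / 3600 = 21.4611 hrs


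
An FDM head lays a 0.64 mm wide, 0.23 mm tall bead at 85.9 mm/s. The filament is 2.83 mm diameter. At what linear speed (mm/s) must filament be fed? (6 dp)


Q = 0.64 * 0.23 * 85.9 = 12.64448 mm^3/s
A_fil = pi*(2.83/2)^2 = 6.29017535 mm^2
v_feed = 12.64448 / 6.29017535 = 2.010195 mm/s


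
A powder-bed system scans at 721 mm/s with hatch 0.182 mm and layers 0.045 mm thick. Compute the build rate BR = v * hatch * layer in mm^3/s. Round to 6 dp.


Rate = 721 * 0.182 * 0.045 = 5.90499 mm^3/s


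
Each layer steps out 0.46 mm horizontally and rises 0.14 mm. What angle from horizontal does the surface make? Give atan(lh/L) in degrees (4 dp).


angle = atan(0.14/0.46) = 16.9275 degrees


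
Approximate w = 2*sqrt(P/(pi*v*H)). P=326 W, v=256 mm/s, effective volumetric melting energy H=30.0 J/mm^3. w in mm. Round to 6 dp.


w = 2*sqrt(326/(pi*256*30.0)) = 0.232479 mm


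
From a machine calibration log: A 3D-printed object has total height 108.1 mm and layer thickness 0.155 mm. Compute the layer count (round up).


Layers = ceil(108.1/0.155) = 698


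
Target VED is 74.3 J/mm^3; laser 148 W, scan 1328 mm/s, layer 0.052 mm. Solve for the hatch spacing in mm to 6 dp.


h = 148 / (74.3*1328*0.052) = 0.028845 mm


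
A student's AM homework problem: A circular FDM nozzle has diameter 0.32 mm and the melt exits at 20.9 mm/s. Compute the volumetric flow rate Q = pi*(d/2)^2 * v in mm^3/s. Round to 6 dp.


A = pi*(0.32/2)^2 = 0.08042477 mm^2
Q = 0.08042477 * 20.9 = 1.680878 mm^3/s


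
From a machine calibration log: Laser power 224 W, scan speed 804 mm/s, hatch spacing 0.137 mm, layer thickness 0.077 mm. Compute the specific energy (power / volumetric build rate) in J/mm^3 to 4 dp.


Build rate = 804 * 0.137 * 0.077 = 8.481396 mm^3/s
SE = 224 / 8.481396 = 26.4107 J/mm^3


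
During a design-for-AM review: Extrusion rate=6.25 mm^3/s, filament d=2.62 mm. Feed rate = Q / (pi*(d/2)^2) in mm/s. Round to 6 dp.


A = pi*(2.62/2)^2 = 5.391287
v = 6.25 / 5.391287 = 1.159278 mm/s


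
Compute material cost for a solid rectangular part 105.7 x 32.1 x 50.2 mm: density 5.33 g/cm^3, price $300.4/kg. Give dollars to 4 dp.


V = 105.7 * 32.1 * 50.2 = 170327.094 mm^3 = 170.327094 cm^3
Mass = 170.327094 * 5.33 / 1000 = 0.90784341 kg
Cost = 0.90784341 * 300.4 = 272.7162 $


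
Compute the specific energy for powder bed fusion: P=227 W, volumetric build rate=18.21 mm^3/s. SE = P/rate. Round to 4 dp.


SE = 227 / 18.21 = 12.4657 J/mm^3


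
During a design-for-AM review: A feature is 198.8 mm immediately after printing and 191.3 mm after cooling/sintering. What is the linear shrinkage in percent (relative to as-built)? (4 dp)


Shrinkage = ((198.8-191.3)/198.8)*100 = 3.7726 %


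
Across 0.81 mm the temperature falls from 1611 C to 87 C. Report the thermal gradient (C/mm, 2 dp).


G = (1611-87)/0.81 = 1881.48 C/mm


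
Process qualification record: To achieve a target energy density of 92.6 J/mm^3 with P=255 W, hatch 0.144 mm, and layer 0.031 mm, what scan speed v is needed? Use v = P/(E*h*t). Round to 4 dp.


v = 255 / (92.6*0.144*0.031) = 616.8861 mm/s


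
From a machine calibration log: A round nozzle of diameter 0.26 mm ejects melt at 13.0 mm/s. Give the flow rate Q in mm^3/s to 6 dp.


A = pi*(0.26/2)^2 = 0.05309292 mm^2
Q = 0.05309292 * 13.0 = 0.690208 mm^3/s


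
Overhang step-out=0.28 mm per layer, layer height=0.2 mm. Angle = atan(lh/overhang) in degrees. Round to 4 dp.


angle = atan(0.2/0.28) = 35.5377 degrees


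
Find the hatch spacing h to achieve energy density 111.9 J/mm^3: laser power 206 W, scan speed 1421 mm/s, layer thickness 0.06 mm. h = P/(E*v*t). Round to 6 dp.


h = 206 / (111.9*1421*0.06) = 0.021592 mm


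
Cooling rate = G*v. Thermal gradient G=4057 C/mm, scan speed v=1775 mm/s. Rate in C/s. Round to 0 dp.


CR = 4057 * 1775 = 7201175 C/s


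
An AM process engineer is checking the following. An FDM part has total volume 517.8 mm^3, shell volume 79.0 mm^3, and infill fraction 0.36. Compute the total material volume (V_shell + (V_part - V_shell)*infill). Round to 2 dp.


V_infill = (517.8 - 79.0) * 0.36 = 157.97
V_total = 79.0 + 157.97 = 236.97 mm^3


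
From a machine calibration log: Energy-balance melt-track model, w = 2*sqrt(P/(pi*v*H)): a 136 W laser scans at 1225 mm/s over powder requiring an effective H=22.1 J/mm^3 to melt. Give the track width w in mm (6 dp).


w = 2*sqrt(136/(pi*1225*22.1)) = 0.079976 mm


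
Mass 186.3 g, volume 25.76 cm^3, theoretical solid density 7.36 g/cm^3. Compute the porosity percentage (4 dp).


rho_part = 186.3 / 25.76 = 7.23214286 g/cm^3
Porosity = (1 - 7.23214286/7.36)*100 = 1.7372 %


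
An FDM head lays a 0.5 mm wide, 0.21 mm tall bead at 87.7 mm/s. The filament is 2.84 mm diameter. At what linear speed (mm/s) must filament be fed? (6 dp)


Q = 0.5 * 0.21 * 87.7 = 9.2085 mm^3/s
A_fil = pi*(2.84/2)^2 = 6.33470743 mm^2
v_feed = 9.2085 / 6.33470743 = 1.453658 mm/s


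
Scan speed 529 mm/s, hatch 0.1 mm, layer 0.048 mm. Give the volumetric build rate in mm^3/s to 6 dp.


Rate = 529 * 0.1 * 0.048 = 2.5392 mm^3/s


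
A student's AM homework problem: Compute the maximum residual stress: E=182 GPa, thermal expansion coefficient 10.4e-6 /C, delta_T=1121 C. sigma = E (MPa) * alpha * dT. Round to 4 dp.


sigma = 182*1000 * 10.4e-6 * 1121 = 2121.8288 MPa


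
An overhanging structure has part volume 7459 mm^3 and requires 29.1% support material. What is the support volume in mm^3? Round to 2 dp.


V_support = 7459 * 0.291 = 2170.57 mm^3


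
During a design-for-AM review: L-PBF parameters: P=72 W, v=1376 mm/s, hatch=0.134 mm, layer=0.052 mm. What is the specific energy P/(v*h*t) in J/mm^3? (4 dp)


Build rate = 1376 * 0.134 * 0.052 = 9.587968 mm^3/s
SE = 72 / 9.587968 = 7.5094 J/mm^3


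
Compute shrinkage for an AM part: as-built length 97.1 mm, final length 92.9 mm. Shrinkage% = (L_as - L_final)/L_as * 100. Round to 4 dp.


Shrinkage = ((97.1-92.9)/97.1)*100 = 4.3254 %


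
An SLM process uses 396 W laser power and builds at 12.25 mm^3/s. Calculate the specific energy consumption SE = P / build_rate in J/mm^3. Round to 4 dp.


SE = 396 / 12.25 = 32.3265 J/mm^3


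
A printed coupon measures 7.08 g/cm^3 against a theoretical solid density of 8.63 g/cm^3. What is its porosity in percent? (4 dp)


Porosity = (1-7.08/8.63)*100 = 17.9606 %


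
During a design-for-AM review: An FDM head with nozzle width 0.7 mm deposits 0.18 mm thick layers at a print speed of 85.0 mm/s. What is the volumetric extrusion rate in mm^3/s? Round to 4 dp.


Rate = 0.7 * 0.18 * 85.0 = 10.71 mm^3/s


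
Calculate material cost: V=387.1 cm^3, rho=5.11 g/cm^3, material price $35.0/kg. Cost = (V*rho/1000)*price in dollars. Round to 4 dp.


Mass = 387.1*5.11/1000 = 1.978081 kg
Cost = 1.978081 * 35.0 = 69.2328 $


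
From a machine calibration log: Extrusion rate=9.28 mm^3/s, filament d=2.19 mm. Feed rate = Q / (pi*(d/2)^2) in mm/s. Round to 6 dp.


A = pi*(2.19/2)^2 = 3.766848
v = 9.28 / 3.766848 = 2.463598 mm/s


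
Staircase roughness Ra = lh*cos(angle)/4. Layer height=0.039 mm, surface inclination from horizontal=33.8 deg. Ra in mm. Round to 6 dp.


Ra = 0.039 * cos(33.8) / 4 = 0.008102 mm


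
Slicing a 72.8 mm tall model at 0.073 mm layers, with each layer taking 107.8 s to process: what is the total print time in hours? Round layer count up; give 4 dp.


Layers = ceil(72.8/0.073) = 998
t = 998 * 107.8 / 3600 = 29.8846 hrs


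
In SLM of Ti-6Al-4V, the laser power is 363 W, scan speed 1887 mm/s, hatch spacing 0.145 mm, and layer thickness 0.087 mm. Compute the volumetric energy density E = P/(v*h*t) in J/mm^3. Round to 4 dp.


E = 363 / (1887*0.145*0.087) = 15.2492 J/mm^3


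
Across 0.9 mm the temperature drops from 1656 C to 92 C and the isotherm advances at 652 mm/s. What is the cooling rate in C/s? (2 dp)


G = (1656-92)/0.9 = 1737.77777778 C/mm
CR = 1737.77777778 * 652 = 1133031.11 C/s


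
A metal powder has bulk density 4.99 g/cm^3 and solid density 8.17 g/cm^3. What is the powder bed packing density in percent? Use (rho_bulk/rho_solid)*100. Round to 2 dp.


Packing = (4.99/8.17)*100 = 61.08 %


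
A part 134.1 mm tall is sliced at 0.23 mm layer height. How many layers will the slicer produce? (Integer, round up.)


Layers = ceil(134.1/0.23) = 584


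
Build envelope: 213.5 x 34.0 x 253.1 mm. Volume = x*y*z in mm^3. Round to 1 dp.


V = 213.5 * 34.0 * 253.1 = 1837252.9 mm^3


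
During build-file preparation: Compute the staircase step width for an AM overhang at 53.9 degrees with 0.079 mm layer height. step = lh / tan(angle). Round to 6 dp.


step = 0.079 / tan(53.9) = 0.057608 mm


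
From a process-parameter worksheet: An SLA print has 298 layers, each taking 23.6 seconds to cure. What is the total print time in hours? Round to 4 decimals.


t = 298 * 23.6 / 3600 = 1.9536 hrs


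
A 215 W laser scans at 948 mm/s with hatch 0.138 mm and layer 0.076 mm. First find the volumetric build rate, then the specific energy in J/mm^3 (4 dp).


Build rate = 948 * 0.138 * 0.076 = 9.942624 mm^3/s
SE = 215 / 9.942624 = 21.6241 J/mm^3


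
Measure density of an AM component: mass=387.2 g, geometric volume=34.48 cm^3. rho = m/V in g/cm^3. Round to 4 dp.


rho = 387.2 / 34.48 = 11.2297 g/cm^3


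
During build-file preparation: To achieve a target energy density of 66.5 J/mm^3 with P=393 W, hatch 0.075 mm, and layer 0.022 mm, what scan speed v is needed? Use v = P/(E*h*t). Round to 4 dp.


v = 393 / (66.5*0.075*0.022) = 3581.6815 mm/s


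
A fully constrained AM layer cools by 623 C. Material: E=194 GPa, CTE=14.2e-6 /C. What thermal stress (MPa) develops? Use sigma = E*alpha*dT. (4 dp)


sigma = 194*1000 * 14.2e-6 * 623 = 1716.2404 MPa


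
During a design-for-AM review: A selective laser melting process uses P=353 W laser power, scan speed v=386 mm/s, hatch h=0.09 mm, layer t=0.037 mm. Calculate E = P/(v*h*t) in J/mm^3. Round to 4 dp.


E = 353 / (386*0.09*0.037) = 274.627 J/mm^3


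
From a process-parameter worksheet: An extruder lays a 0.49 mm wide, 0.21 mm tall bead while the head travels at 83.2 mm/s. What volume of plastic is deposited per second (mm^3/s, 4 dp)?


Rate = 0.49 * 0.21 * 83.2 = 8.5613 mm^3/s


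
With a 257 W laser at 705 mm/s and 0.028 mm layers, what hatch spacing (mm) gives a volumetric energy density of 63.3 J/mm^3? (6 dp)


h = 257 / (63.3*705*0.028) = 0.205675 mm


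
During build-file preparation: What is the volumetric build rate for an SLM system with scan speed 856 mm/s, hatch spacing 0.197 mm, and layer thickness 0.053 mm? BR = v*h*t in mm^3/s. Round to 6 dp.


Rate = 856 * 0.197 * 0.053 = 8.937496 mm^3/s


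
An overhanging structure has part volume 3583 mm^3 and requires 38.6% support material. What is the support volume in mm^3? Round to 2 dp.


V_support = 3583 * 0.386 = 1383.04 mm^3


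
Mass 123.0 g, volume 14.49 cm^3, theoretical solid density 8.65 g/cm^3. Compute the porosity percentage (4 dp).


rho_part = 123.0 / 14.49 = 8.48861284 g/cm^3
Porosity = (1 - 8.48861284/8.65)*100 = 1.8657 %


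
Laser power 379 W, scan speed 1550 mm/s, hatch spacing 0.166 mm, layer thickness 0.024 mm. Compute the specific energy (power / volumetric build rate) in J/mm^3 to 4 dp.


Build rate = 1550 * 0.166 * 0.024 = 6.1752 mm^3/s
SE = 379 / 6.1752 = 61.3745 J/mm^3


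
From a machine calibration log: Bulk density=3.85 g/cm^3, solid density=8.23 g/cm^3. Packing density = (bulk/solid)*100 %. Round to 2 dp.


Packing = (3.85/8.23)*100 = 46.78 %


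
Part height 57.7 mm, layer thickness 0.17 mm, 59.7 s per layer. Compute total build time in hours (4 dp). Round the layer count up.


Layers = ceil(57.7/0.17) = 340
t = 340 * 59.7 / 3600 = 5.6383 hrs


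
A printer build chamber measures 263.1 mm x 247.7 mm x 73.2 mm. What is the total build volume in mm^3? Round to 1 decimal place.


V = 263.1 * 247.7 * 73.2 = 4770434.5 mm^3


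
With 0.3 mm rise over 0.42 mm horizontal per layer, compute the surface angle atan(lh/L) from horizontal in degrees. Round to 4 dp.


angle = atan(0.3/0.42) = 35.5377 degrees


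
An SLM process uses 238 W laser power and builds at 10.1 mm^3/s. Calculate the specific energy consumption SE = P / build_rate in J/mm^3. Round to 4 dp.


SE = 238 / 10.1 = 23.5644 J/mm^3


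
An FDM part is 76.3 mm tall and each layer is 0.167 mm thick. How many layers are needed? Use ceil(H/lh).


Layers = ceil(76.3/0.167) = 457


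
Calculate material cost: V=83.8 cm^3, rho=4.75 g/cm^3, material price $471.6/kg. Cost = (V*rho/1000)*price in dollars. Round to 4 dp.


Mass = 83.8*4.75/1000 = 0.39805 kg
Cost = 0.39805 * 471.6 = 187.7204 $


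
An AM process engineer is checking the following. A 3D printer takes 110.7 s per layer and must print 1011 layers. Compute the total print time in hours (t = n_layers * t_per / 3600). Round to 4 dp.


t = 1011 * 110.7 / 3600 = 31.0883 hrs


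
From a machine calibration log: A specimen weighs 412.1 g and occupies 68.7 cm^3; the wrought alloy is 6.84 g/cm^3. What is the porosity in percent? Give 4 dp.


rho_part = 412.1 / 68.7 = 5.9985444 g/cm^3
Porosity = (1 - 5.9985444/6.84)*100 = 12.302 %


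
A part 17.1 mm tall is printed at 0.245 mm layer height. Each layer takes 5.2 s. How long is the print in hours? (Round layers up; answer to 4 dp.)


Layers = ceil(17.1/0.245) = 70
t = 70 * 5.2 / 3600 = 0.1011 hrs


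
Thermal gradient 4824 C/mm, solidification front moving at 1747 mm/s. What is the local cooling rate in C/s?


CR = 4824 * 1747 = 8427528 C/s


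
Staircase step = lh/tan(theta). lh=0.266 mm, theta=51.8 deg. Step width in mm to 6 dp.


step = 0.266 / tan(51.8) = 0.209321 mm


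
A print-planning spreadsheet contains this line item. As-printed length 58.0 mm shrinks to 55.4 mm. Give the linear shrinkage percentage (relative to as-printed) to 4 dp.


Shrinkage = ((58.0-55.4)/58.0)*100 = 4.4828 %


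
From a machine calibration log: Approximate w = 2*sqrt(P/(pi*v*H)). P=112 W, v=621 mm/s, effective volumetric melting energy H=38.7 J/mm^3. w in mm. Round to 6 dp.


w = 2*sqrt(112/(pi*621*38.7)) = 0.077031 mm


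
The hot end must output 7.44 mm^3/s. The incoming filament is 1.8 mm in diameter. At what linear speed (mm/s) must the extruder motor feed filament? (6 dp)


A = pi*(1.8/2)^2 = 2.54469
v = 7.44 / 2.54469 = 2.923735 mm/s


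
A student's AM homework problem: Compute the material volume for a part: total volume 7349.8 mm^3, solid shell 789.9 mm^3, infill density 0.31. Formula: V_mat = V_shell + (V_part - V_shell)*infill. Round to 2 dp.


V_infill = (7349.8 - 789.9) * 0.31 = 2033.57
V_total = 789.9 + 2033.57 = 2823.47 mm^3


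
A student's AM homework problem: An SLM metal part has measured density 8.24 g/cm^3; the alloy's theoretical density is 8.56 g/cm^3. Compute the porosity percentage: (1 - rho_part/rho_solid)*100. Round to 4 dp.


Porosity = (1-8.24/8.56)*100 = 3.7383 %


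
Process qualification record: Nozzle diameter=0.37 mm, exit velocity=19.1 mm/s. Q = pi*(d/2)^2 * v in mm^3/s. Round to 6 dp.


A = pi*(0.37/2)^2 = 0.10752101 mm^2
Q = 0.10752101 * 19.1 = 2.053651 mm^3/s


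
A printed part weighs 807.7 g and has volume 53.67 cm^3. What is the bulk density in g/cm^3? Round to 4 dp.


rho = 807.7 / 53.67 = 15.0494 g/cm^3


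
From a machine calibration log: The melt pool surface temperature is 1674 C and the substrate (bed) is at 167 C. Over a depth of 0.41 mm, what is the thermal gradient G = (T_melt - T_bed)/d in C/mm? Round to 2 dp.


G = (1674-167)/0.41 = 3675.61 C/mm


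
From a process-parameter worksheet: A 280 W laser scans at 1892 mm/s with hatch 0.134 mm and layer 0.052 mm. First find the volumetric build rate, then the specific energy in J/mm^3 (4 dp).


Build rate = 1892 * 0.134 * 0.052 = 13.183456 mm^3/s
SE = 280 / 13.183456 = 21.2387 J/mm^3


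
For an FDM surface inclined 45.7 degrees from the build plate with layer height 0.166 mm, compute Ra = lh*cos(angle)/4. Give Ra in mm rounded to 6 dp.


Ra = 0.166 * cos(45.7) / 4 = 0.028984 mm


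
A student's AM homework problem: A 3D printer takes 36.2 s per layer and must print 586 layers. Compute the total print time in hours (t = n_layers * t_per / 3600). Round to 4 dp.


t = 586 * 36.2 / 3600 = 5.8926 hrs


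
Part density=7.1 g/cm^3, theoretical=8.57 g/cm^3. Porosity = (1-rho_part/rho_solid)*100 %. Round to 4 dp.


Porosity = (1-7.1/8.57)*100 = 17.1529 %


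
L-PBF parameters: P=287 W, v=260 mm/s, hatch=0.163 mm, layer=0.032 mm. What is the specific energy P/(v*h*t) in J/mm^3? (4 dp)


Build rate = 260 * 0.163 * 0.032 = 1.35616 mm^3/s
SE = 287 / 1.35616 = 211.6269 J/mm^3
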